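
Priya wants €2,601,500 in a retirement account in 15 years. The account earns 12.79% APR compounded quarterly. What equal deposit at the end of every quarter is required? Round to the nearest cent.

€14,829.67

With 4 periods per year: i = 0.031975, n = 60.
PMT = 2.6015e+06 / ( [(1+0.031975)^60 − 1] / 0.031975 ) = 2.6015e+06 / 175.425357 = 14,829.6692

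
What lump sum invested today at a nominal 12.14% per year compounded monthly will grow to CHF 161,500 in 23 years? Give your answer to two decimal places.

i = 0.1214/12 = 0.0101167 per month; n = 23·12 = 276.
Discount factor = (1+0.0101167)^(−276) = 0.062152; PV = 161,500 × 0.062152 = 10,037.5643

CHF 10,037.56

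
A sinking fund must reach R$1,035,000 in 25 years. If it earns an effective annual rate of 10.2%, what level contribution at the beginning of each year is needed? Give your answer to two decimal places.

PMT = 1.035e+06 / ( [(1+0.102)^25 − 1] / 0.102 × (1+i) ) = 1.035e+06 / 111.691903 = 9,266.5625

R$9,266.56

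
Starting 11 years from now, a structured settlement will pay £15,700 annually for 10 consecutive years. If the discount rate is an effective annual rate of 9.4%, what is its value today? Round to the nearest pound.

£40,318

Value one period before first payment (t=10): 15700 × [1 − (1+0.094)^(−10)] / 0.094 = 15700 × 6.306193 = 99,007.2356
PV₀ = 99,007.2356 / (1+0.094)^10 = 99,007.2356 / 2.455688 = 40,317.5111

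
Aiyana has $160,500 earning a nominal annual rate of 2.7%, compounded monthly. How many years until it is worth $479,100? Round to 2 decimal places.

40.55 years

Periodic rate i = 0.027/12 = 0.00225.
n = ln(479100/160500) / ln(1+0.00225) = ln(2.98505) / 0.002247 = 486.5979 months
= 486.5979/12 years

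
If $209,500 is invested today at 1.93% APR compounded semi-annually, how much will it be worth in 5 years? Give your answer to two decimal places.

$230,617.64

i = 0.0193/2 = 0.00965 per half-year; n = 5·2 = 10.
FV = PV·(1+i)^n = 209,500 × 1.100800 = 230,617.6399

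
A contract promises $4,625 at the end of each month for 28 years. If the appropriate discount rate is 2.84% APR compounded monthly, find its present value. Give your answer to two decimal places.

Periodic rate i = 0.0284/12 = 0.00236667; n = 28 × 12 = 336 periods.
PV = PMT · [1 − (1+i)^(−n)] / i = 4625 · 231.585082 = 1,071,081.0064

$1,071,081.01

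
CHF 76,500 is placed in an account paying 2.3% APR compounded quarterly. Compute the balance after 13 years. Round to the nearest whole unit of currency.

Periodic rate i = 0.023/4 = 0.00575; n = 13 × 4 = 52 periods.
FV = PV·(1+i)^n = 76,500 × 1.347355 = 103,072.6827

CHF 103,073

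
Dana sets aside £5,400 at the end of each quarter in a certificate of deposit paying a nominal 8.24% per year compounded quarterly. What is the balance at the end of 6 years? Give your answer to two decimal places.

With 4 periods per year: i = 0.0206, n = 24.
Accumulation factor s(24|0.0206) = 30.645576; FV = 5400 × 30.645576 = 165,486.1121

£165,486.11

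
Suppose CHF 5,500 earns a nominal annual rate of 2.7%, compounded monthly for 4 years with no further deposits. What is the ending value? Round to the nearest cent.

CHF 6,126.52

Periodic rate i = 0.027/12 = 0.00225; n = 4 × 12 = 48 periods.
FV = PV·(1+i)^n = 5,500 × 1.113913 = 6,126.5193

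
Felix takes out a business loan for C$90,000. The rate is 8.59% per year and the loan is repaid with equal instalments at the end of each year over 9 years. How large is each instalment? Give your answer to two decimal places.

C$14,762.61

Annuity-PV factor = 6.096485; PMT = 90000 / 6.096485 = 14,762.6061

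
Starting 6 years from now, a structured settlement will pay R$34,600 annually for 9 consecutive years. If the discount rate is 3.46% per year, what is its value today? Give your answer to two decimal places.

R$222,467.97

PV at t=5 (ordinary 9-year annuity): 34600 × a(9|0.0346) = 34600 × 7.621734 = 263,711.9815
Discount back 5 years: 263,711.9815 × (1+0.0346)^(−5) = 263,711.9815 × 0.843602 = 222,467.9698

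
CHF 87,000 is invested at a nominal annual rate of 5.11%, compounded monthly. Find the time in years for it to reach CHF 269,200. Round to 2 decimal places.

22.15 years

Periodic rate i = 0.0511/12 = 0.00425833.
(1+i)^n = 269200/87000 = 3.09425, so n = ln 3.09425 / ln 1.00426 = 265.8199 months
= 265.8199/12 years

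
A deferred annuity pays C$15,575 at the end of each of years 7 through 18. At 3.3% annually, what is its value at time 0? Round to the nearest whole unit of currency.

PV at t=6 (ordinary 12-year annuity): 15575 × a(12|0.033) = 15575 × 9.778076 = 152,293.5315
PV₀ = 152,293.5315 / (1+0.033)^6 = 152,293.5315 / 1.215072 = 125,337.0672

C$125,337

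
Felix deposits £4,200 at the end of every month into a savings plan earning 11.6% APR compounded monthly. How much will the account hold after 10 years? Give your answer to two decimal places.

With 12 periods per year: i = 0.00966667, n = 120.
Accumulation factor s(120|0.00966667) = 224.711609; FV = 4200 × 224.711609 = 943,788.7570

£943,788.76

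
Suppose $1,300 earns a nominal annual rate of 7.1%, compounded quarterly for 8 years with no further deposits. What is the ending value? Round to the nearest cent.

$2,282.75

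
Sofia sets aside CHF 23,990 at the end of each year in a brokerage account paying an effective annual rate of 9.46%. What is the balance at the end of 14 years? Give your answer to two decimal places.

CHF 645,314.08

FV = 23990 × [(1+0.0946)^14 − 1] / 0.0946 = 23990 × 26.899295 = 645,314.0839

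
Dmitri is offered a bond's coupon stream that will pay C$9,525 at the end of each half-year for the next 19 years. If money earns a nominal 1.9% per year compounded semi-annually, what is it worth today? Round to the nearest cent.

Periodic rate i = 0.019/2 = 0.0095; n = 19 × 2 = 38 periods.
PV = 9525 × [1 − (1+0.0095)^(−38)] / 0.0095 = 9525 × 31.771827 = 302,626.6558

C$302,626.66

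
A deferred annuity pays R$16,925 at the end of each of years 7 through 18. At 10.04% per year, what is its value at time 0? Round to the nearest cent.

R$64,827.19

PV at t=6 (ordinary 12-year annuity): 16925 × a(12|0.1004) = 16925 × 6.800361 = 115,096.1177
Discount back 6 years: 115,096.1177 × (1+0.1004)^(−6) = 115,096.1177 × 0.563244 = 64,827.1881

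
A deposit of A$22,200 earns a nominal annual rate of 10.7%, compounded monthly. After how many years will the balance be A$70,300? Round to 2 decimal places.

Periodic rate i = 0.107/12 = 0.00891667.
(1+i)^n = 70300/22200 = 3.16667, so n = ln 3.16667 / ln 1.00892 = 129.8480 months
= 129.8480/12 years

10.82 years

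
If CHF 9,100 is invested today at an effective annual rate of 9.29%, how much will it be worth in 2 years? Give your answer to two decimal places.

9,100 × (1+0.0929)^2 = 9,100 × 1.194430 = 10,869.3167

CHF 10,869.32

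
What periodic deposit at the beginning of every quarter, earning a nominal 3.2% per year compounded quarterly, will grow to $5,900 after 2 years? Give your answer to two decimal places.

$711.41

Periodic rate i = 0.032/4 = 0.008; n = 2 × 4 = 8 periods.
FV-annuity factor × (1+i) = 8.293441; PMT = 5900 / 8.293441 = 711.4056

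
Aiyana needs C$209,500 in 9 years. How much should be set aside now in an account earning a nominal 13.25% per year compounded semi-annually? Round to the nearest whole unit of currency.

Periodic rate i = 0.1325/2 = 0.06625; n = 9 × 2 = 18 periods.
PV = FV·(1+i)^(−n) = 209,500 × 0.315164 = 66,026.9494

C$66,027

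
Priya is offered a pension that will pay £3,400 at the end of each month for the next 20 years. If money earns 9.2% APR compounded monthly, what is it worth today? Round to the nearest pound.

£372,550

Periodic rate i = 0.092/12 = 0.00766667; n = 20 × 12 = 240 periods.
PV = PMT · [1 − (1+i)^(−n)] / i = 3400 · 109.573585 = 372,550.1903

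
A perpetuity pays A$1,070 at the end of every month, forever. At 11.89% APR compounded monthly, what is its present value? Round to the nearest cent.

A$107,989.91

Periodic rate i = 0.1189/12 = 0.00990833.
PV = C/r = 1070/0.00990833 = 107,989.9075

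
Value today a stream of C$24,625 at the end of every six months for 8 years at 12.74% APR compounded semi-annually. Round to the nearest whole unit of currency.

C$242,655

i = 0.1274/2 = 0.0637 per half-year; n = 8·2 = 16.
PV = 24625 × [1 − (1+0.0637)^(−16)] / 0.0637 = 24625 × 9.853998 = 242,654.6895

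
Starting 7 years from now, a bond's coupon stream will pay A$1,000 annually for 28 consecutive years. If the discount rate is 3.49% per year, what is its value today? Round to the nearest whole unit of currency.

PV at t=6 (ordinary 28-year annuity): 1000 × a(28|0.0349) = 1000 × 17.688015 = 17,688.0148
PV₀ = 17,688.0148 / (1+0.0349)^6 = 17,688.0148 / 1.228543 = 14,397.5558

A$14,398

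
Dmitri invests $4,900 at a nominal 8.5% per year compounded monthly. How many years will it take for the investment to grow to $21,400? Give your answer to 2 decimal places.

17.40 years

Periodic rate i = 0.085/12 = 0.00708333.
(1+i)^n = 21400/4900 = 4.36735, so n = ln 4.36735 / ln 1.00708 = 208.8523 months
= 208.8523/12 years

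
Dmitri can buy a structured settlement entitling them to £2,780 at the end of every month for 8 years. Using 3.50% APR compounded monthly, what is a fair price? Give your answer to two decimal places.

Periodic rate i = 0.035/12 = 0.00291667; n = 8 × 12 = 96 periods.
PV = 2780 × [1 − (1+0.00291667)^(−96)] / 0.00291667 = 2780 × 83.625663 = 232,479.3423

£232,479.34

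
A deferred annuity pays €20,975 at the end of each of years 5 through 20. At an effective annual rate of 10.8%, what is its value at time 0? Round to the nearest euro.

PV at t=4 (ordinary 16-year annuity): 20975 × a(16|0.108) = 20975 × 7.464773 = 156,573.6188
PV₀ = 156,573.6188 / (1+0.108)^4 = 156,573.6188 / 1.507159 = 103,886.6035

€103,887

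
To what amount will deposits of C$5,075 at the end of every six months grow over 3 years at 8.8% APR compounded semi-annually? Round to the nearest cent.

With 2 periods per year: i = 0.044, n = 6.
Accumulation factor s(6|0.044) = 6.700020; FV = 5075 × 6.700020 = 34,002.6036

C$34,002.60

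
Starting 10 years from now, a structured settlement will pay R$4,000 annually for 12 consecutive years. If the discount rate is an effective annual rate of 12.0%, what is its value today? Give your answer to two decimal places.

Value one period before first payment (t=9): 4000 × [1 − (1+0.12)^(−12)] / 0.12 = 4000 × 6.194374 = 24,777.4969
PV₀ = 24,777.4969 / (1+0.12)^9 = 24,777.4969 / 2.773079 = 8,935.0138

R$8,935.01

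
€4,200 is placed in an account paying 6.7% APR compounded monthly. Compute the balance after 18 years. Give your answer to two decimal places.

€13,981.43

Periodic rate i = 0.067/12 = 0.00558333; n = 18 × 12 = 216 periods.
4,200 × (1+0.00558333)^216 = 4,200 × 3.328913 = 13,981.4333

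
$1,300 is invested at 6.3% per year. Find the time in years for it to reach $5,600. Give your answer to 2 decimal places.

23.90 years

n = ln(5600/1300) / ln(1+0.063) = ln(4.30769) / 0.061095 = 23.9038 years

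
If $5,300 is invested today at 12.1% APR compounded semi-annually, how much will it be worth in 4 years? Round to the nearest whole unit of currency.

$8,479

i = 0.121/2 = 0.0605 per half-year; n = 4·2 = 8.
5,300 × (1+0.0605)^8 = 5,300 × 1.599873 = 8,479.3244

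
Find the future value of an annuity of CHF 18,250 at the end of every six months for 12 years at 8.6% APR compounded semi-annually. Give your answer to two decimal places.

CHF 741,364.66

With 2 periods per year: i = 0.043, n = 24.
Accumulation factor s(24|0.043) = 40.622721; FV = 18250 × 40.622721 = 741,364.6571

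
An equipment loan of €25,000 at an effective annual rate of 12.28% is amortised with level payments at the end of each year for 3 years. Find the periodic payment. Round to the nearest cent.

€10,458.84

PMT = 25000 / ( [1 − (1+0.1228)^(−3)] / 0.1228 ) = 25000 / 2.390322 = 10,458.8426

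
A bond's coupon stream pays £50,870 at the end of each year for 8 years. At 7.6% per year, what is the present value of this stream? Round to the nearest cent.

Annuity factor a(8|0.076) = 5.834908; PV = 50870 × 5.834908 = 296,821.7790

£296,821.78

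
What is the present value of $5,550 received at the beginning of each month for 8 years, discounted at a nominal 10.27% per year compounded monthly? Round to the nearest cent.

$365,433.87

With 12 periods per year: i = 0.00855833, n = 96.
PV = 5550 × [1 − (1+0.00855833)^(−96)] / 0.00855833 × (1+i) = 5550 × 65.843940 = 365,433.8684
Payments are at the start of each period, so multiply by (1+i).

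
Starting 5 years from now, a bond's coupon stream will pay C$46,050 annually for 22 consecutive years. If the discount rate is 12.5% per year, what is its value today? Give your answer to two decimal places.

C$212,757.58

Value one period before first payment (t=4): 46050 × [1 − (1+0.125)^(−22)] / 0.125 = 46050 × 7.400575 = 340,796.5016
PV₀ = 340,796.5016 / (1+0.125)^4 = 340,796.5016 / 1.601807 = 212,757.5782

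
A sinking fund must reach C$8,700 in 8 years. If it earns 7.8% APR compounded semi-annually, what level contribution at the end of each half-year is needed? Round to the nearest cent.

C$401.84

With 2 periods per year: i = 0.039, n = 16.
FV-annuity factor = 21.650590; PMT = 8700 / 21.650590 = 401.8366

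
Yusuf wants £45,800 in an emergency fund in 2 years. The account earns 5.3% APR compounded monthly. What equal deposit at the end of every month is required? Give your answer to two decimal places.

£1,813.19

i = 0.053/12 = 0.00441667 per month; n = 2·12 = 24.
PMT = 45800 / ( [(1+0.00441667)^24 − 1] / 0.00441667 ) = 45800 / 25.259414 = 1,813.1854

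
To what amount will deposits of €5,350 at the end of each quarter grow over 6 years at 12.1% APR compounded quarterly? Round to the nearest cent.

€184,759.59

Periodic rate i = 0.121/4 = 0.03025; n = 6 × 4 = 24 periods.
Accumulation factor s(24|0.03025) = 34.534504; FV = 5350 × 34.534504 = 184,759.5948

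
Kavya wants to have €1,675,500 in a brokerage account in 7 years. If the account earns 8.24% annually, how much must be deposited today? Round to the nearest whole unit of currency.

PV = 1,675,500 / (1 + 0.0824)^7 = 1,675,500 / 1.740662 = 962,564.7360

€962,565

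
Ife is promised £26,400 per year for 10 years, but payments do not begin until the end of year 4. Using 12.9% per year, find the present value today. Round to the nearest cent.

Value one period before first payment (t=3): 26400 × [1 − (1+0.129)^(−10)] / 0.129 = 26400 × 5.448000 = 143,827.1880
PV₀ = 143,827.1880 / (1+0.129)^3 = 143,827.1880 / 1.439070 = 99,944.5608

£99,944.56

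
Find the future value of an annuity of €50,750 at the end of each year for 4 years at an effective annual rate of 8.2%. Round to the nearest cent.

Accumulation factor s(4|0.082) = 4.519447; FV = 50750 × 4.519447 = 229,361.9539

€229,361.95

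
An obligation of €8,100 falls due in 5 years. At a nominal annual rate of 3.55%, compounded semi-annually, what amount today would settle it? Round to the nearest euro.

€6,793

Periodic rate i = 0.0355/2 = 0.01775; n = 5 × 2 = 10 periods.
Discount factor = (1+0.01775)^(−10) = 0.838666; PV = 8,100 × 0.838666 = 6,793.1923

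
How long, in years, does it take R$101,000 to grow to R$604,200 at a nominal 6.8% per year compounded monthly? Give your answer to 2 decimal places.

26.38 years

Periodic rate i = 0.068/12 = 0.00566667.
n = ln(604200/101000) / ln(1+0.00566667) = ln(5.98218) / 0.005651 = 316.5614 months
= 316.5614/12 years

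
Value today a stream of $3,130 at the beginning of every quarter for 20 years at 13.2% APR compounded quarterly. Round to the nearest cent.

Periodic rate i = 0.132/4 = 0.033; n = 20 × 4 = 80 periods.
PV = PMT · [1 − (1+i)^(−n)] / i × (1+i) = 3130 · 28.971932 = 90,682.1460
(Beginning-of-period payments → annuity-due factor ×(1+i).)

$90,682.15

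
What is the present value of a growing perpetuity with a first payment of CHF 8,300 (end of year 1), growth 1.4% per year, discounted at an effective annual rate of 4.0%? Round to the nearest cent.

PV = D₁/(r − g) = 8300/(0.04 − 0.014) = 319,230.7692

CHF 319,230.77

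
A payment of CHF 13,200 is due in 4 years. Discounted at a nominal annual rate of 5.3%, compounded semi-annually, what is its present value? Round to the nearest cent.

CHF 10,707.85

Periodic rate i = 0.053/2 = 0.0265; n = 4 × 2 = 8 periods.
Discount factor = (1+0.0265)^(−8) = 0.811201; PV = 13,200 × 0.811201 = 10,707.8506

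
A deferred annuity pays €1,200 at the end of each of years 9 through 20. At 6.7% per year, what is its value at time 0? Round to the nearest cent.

€5,765.09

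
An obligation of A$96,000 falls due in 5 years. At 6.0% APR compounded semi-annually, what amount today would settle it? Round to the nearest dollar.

i = 0.06/2 = 0.03 per half-year; n = 5·2 = 10.
Discount factor = (1+0.03)^(−10) = 0.744094; PV = 96,000 × 0.744094 = 71,433.0158

A$71,433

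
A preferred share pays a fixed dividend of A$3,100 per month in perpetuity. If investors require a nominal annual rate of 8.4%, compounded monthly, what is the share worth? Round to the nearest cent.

Periodic rate i = 0.084/12 = 0.007.
PV = C/r = 3100/0.007 = 442,857.1429

A$442,857.14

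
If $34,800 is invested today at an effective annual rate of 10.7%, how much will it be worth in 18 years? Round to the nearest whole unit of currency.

$216,888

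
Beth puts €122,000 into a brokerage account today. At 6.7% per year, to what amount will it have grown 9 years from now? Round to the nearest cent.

FV = 122,000 × (1 + 0.067)^9 = 218,695.3785

€218,695.38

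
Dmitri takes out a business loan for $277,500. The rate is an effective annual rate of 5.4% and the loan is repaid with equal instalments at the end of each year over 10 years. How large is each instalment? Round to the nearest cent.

$36,638.92

PMT = 277500 / ( [1 − (1+0.054)^(−10)] / 0.054 ) = 277500 / 7.573913 = 36,638.9233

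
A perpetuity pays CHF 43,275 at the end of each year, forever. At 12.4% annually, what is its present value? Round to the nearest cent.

CHF 348,991.94

PV = PMT / i = 43275 / 0.124 = 348,991.9355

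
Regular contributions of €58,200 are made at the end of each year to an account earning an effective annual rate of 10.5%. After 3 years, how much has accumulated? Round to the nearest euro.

€193,575

Accumulation factor s(3|0.105) = 3.326025; FV = 58200 × 3.326025 = 193,574.6550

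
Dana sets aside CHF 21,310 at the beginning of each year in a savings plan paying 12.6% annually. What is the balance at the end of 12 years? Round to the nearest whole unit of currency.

Accumulation factor s(12|0.126) × (1+i) = 28.185250; FV = 21310 × 28.185250 = 600,627.6722
Payments are at the start of each period, so multiply by (1+i).

CHF 600,628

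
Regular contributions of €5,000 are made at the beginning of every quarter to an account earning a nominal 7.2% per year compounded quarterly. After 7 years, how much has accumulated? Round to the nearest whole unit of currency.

With 4 periods per year: i = 0.018, n = 28.
Accumulation factor s(28|0.018) × (1+i) = 36.643832; FV = 5000 × 36.643832 = 183,219.1583
(Beginning-of-period payments → annuity-due factor ×(1+i).)

€183,219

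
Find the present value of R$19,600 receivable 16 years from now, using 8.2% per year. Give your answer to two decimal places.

PV = FV·(1+i)^(−n) = 19,600 × 0.283376 = 5,554.1793

R$5,554.18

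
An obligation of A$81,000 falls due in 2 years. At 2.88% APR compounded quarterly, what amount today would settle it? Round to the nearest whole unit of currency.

Periodic rate i = 0.0288/4 = 0.0072; n = 2 × 4 = 8 periods.
PV = FV·(1+i)^(−n) = 81,000 × 0.944222 = 76,482.0081

A$76,482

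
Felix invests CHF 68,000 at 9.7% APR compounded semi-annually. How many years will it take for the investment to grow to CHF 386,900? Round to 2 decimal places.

18.36 years

Periodic rate i = 0.097/2 = 0.0485.
(1+i)^n = 386900/68000 = 5.68971, so n = ln 5.68971 / ln 1.0485 = 36.7111 half-years
= 36.7111/2 years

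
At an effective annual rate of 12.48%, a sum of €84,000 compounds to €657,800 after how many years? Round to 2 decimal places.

17.50 years

(1+i)^n = 657800/84000 = 7.83095, so n = ln 7.83095 / ln 1.1248 = 17.4999 years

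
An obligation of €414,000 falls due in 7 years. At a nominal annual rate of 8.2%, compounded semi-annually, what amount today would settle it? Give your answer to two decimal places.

With 2 periods per year: i = 0.041, n = 14.
PV = 414,000 / (1 + 0.041)^14 = 414,000 / 1.755134 = 235,879.4617

€235,879.46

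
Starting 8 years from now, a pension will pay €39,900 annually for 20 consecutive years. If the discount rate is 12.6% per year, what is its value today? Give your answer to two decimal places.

Value one period before first payment (t=7): 39900 × [1 − (1+0.126)^(−20)] / 0.126 = 39900 × 7.197138 = 287,165.8159
PV₀ = 287,165.8159 / (1+0.126)^7 = 287,165.8159 / 2.294926 = 125,130.7383

€125,130.74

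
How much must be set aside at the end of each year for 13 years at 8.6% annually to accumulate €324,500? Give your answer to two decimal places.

PMT = 324500 / ( [(1+0.086)^13 − 1] / 0.086 ) = 324500 / 22.357250 = 14,514.3076

€14,514.31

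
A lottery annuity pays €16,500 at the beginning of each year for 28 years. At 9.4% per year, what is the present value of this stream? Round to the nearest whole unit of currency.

€176,512

PV = 16500 × [1 − (1+0.094)^(−28)] / 0.094 × (1+i) = 16500 × 10.697699 = 176,512.0335
(Beginning-of-period payments → annuity-due factor ×(1+i).)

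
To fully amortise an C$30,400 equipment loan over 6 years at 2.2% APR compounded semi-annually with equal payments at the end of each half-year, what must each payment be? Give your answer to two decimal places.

i = 0.022/2 = 0.011 per half-year; n = 6·2 = 12.
PMT = 30400 / ( [1 − (1+0.011)^(−12)] / 0.011 ) = 30400 / 11.184289 = 2,718.0985

C$2,718.10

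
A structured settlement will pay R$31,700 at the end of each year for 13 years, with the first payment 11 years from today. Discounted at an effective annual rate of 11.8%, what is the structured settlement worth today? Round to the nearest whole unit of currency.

R$67,402

PV at t=10 (ordinary 13-year annuity): 31700 × a(13|0.118) = 31700 × 6.486768 = 205,630.5379
PV₀ = 205,630.5379 / (1+0.118)^10 = 205,630.5379 / 3.050830 = 67,401.5022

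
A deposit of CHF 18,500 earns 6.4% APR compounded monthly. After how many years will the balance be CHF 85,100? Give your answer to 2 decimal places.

Periodic rate i = 0.064/12 = 0.00533333.
(1+i)^n = 85100/18500 = 4.60000, so n = ln 4.60000 / ln 1.00533 = 286.8979 months
= 286.8979/12 years

23.91 years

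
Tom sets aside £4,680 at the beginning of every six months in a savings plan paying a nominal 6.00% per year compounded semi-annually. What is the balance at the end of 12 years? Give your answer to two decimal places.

£165,949.36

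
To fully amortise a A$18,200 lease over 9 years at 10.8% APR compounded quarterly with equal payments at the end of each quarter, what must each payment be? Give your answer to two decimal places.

A$796.74

Periodic rate i = 0.108/4 = 0.027; n = 9 × 4 = 36 periods.
Annuity-PV factor = 22.843185; PMT = 18200 / 22.843185 = 796.7365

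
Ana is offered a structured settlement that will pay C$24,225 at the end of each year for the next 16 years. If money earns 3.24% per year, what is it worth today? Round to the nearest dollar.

C$298,784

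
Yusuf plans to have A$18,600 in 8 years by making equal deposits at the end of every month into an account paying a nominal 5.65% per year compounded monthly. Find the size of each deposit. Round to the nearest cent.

i = 0.0565/12 = 0.00470833 per month; n = 8·12 = 96.
FV-annuity factor = 121.016476; PMT = 18600 / 121.016476 = 153.6981

A$153.70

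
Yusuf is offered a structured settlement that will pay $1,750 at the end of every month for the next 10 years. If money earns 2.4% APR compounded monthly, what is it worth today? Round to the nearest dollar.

i = 0.024/12 = 0.002 per month; n = 10·12 = 120.
Annuity factor a(120|0.002) = 106.591788; PV = 1750 × 106.591788 = 186,535.6299

$186,536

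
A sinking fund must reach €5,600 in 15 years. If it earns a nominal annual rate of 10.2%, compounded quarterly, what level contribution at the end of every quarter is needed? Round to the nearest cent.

€40.45

With 4 periods per year: i = 0.0255, n = 60.
PMT = 5600 / ( [(1+0.0255)^60 − 1] / 0.0255 ) = 5600 / 138.448423 = 40.4483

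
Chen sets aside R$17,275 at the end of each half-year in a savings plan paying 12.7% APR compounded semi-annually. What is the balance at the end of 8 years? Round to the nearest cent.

i = 0.127/2 = 0.0635 per half-year; n = 8·2 = 16.
FV = 17275 × [(1+0.0635)^16 − 1] / 0.0635 = 17275 × 26.424161 = 456,477.3852

R$456,477.39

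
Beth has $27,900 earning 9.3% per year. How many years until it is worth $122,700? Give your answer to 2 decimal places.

(1+i)^n = 122700/27900 = 4.39785, so n = ln 4.39785 / ln 1.093 = 16.6556 years

16.66 years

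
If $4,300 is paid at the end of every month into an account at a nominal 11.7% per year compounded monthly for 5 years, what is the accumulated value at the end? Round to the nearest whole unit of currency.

Periodic rate i = 0.117/12 = 0.00975; n = 5 × 12 = 60 periods.
FV = PMT · [(1+i)^n − 1] / i = 4300 · 81.016628 = 348,371.5022

$348,372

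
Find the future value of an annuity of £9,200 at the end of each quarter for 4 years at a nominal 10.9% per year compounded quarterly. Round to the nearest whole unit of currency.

£181,472

i = 0.109/4 = 0.02725 per quarter; n = 4·4 = 16.
FV = 9200 × [(1+0.02725)^16 − 1] / 0.02725 = 9200 × 19.725196 = 181,471.8037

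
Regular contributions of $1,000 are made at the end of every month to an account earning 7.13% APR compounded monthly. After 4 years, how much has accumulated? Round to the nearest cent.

Periodic rate i = 0.0713/12 = 0.00594167; n = 4 × 12 = 48 periods.
FV = 1000 × [(1+0.00594167)^48 − 1] / 0.00594167 = 1000 × 55.355851 = 55,355.8513

$55,355.85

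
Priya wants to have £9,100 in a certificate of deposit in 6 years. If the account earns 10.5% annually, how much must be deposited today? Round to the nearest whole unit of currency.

PV = 9,100 / (1 + 0.105)^6 = 9,100 / 1.820429 = 4,998.8226

£4,999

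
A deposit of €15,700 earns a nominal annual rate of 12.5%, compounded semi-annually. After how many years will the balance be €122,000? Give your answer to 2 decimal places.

Periodic rate i = 0.125/2 = 0.0625.
(1+i)^n = 122000/15700 = 7.77070, so n = ln 7.77070 / ln 1.0625 = 33.8206 half-years
= 33.8206/2 years

16.91 years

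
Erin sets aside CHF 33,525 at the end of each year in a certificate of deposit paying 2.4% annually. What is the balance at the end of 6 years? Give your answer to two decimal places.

FV = 33525 × [(1+0.024)^6 − 1] / 0.024 = 33525 × 6.371729 = 213,612.2267

CHF 213,612.23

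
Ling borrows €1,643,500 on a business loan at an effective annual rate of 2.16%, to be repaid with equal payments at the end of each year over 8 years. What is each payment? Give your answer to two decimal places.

PMT = 1.6435e+06 / ( [1 − (1+0.0216)^(−8)] / 0.0216 ) = 1.6435e+06 / 7.275226 = 225,903.6281

€225,903.63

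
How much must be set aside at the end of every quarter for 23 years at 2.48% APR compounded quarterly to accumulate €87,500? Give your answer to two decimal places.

€708.35

i = 0.0248/4 = 0.0062 per quarter; n = 23·4 = 92.
PMT = 87500 / ( [(1+0.0062)^92 − 1] / 0.0062 ) = 87500 / 123.526151 = 708.3520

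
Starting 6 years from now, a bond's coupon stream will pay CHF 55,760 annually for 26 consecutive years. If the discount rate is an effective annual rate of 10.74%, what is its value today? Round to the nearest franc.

CHF 289,770

PV at t=5 (ordinary 26-year annuity): 55760 × a(26|0.1074) = 55760 × 8.654724 = 482,587.3829
Discount back 5 years: 482,587.3829 × (1+0.1074)^(−5) = 482,587.3829 × 0.600451 = 289,769.9644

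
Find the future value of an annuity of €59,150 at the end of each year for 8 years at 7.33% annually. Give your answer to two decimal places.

€614,126.49

FV = 59150 × [(1+0.0733)^8 − 1] / 0.0733 = 59150 × 10.382527 = 614,126.4865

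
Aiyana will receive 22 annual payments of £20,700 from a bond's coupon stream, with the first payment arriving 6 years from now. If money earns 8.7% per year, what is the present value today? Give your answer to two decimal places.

£131,766.54

Value one period before first payment (t=5): 20700 × [1 − (1+0.087)^(−22)] / 0.087 = 20700 × 9.660120 = 199,964.4855
PV₀ = 199,964.4855 / (1+0.087)^5 = 199,964.4855 / 1.517566 = 131,766.5423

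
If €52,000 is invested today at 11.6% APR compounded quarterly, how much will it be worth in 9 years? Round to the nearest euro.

€145,531

With 4 periods per year: i = 0.029, n = 36.
52,000 × (1+0.029)^36 = 52,000 × 2.798682 = 145,531.4428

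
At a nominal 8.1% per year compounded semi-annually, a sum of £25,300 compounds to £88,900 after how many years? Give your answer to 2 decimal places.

Periodic rate i = 0.081/2 = 0.0405.
(1+i)^n = 88900/25300 = 3.51383, so n = ln 3.51383 / ln 1.0405 = 31.6540 half-years
= 31.6540/2 years

15.83 years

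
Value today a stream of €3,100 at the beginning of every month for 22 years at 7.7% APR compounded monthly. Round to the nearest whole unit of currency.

With 12 periods per year: i = 0.00641667, n = 264.
Annuity factor a(264|0.00641667) × (1+i) = 127.862460; PV = 3100 × 127.862460 = 396,373.6260
Payments are at the start of each period, so multiply by (1+i).

€396,374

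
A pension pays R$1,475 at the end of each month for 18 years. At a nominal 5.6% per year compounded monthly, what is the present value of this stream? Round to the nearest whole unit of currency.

R$200,451

Periodic rate i = 0.056/12 = 0.00466667; n = 18 × 12 = 216 periods.
PV = PMT · [1 − (1+i)^(−n)] / i = 1475 · 135.898961 = 200,450.9679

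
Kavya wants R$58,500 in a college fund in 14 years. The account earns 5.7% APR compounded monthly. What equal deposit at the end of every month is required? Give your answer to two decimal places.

i = 0.057/12 = 0.00475 per month; n = 14·12 = 168.
PMT = 58500 / ( [(1+0.00475)^168 − 1] / 0.00475 ) = 58500 / 256.189897 = 228.3462

R$228.35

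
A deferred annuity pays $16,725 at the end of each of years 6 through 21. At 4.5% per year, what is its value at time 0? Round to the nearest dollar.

Value one period before first payment (t=5): 16725 × [1 − (1+0.045)^(−16)] / 0.045 = 16725 × 11.234015 = 187,888.9017
Discount back 5 years: 187,888.9017 × (1+0.045)^(−5) = 187,888.9017 × 0.802451 = 150,771.6458

$150,772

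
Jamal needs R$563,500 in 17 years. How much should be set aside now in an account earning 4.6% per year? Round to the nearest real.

R$262,334

PV = FV·(1+i)^(−n) = 563,500 × 0.465545 = 262,334.4241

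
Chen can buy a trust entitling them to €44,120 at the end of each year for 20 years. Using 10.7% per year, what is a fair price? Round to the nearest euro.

Annuity factor a(20|0.107) = 8.122126; PV = 44120 × 8.122126 = 358,348.1914

€358,348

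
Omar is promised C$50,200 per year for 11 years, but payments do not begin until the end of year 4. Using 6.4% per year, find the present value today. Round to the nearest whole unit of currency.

PV at t=3 (ordinary 11-year annuity): 50200 × a(11|0.064) = 50200 × 7.728000 = 387,945.6178
PV₀ = 387,945.6178 / (1+0.064)^3 = 387,945.6178 / 1.204550 = 322,066.8062

C$322,067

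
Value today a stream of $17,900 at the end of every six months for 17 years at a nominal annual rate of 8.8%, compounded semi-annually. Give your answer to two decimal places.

$312,719.53

With 2 periods per year: i = 0.044, n = 34.
Annuity factor a(34|0.044) = 17.470365; PV = 17900 × 17.470365 = 312,719.5303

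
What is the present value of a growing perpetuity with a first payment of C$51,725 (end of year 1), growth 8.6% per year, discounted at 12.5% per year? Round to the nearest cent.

PV = D₁/(r − g) = 51725/(0.125 − 0.086) = 1,326,282.0513

C$1,326,282.05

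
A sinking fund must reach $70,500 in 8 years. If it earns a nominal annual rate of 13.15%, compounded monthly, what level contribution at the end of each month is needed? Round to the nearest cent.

$418.27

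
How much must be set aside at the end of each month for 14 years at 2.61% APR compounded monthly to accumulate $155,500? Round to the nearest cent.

$767.76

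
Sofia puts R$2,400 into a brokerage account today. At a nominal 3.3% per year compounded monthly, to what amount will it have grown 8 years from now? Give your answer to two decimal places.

With 12 periods per year: i = 0.00275, n = 96.
2,400 × (1+0.00275)^96 = 2,400 × 1.301656 = 3,123.9755

R$3,123.98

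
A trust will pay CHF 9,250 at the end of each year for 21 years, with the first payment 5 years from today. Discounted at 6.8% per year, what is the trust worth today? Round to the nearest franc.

Value one period before first payment (t=4): 9250 × [1 − (1+0.068)^(−21)] / 0.068 = 9250 × 11.011900 = 101,860.0778
Discount back 4 years: 101,860.0778 × (1+0.068)^(−4) = 101,860.0778 × 0.768626 = 78,292.2894

CHF 78,292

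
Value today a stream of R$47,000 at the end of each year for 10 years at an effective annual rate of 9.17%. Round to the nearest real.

PV = 47000 × [1 − (1+0.0917)^(−10)] / 0.0917 = 47000 × 6.369914 = 299,385.9458

R$299,386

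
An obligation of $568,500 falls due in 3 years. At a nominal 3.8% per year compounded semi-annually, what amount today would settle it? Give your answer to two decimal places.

$507,791.43

With 2 periods per year: i = 0.019, n = 6.
PV = 568,500 / (1 + 0.019)^6 = 568,500 / 1.119554 = 507,791.4276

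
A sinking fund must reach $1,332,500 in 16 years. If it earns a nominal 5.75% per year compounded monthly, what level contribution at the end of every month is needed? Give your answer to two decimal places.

$4,245.89

i = 0.0575/12 = 0.00479167 per month; n = 16·12 = 192.
FV-annuity factor = 313.833006; PMT = 1.3325e+06 / 313.833006 = 4,245.8887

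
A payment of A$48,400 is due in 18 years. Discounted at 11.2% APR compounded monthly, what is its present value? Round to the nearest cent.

A$6,506.81

i = 0.112/12 = 0.00933333 per month; n = 18·12 = 216.
PV = 48,400 / (1 + 0.00933333)^216 = 48,400 / 7.438358 = 6,506.8123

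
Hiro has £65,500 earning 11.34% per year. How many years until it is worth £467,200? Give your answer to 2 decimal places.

18.29 years

(1+i)^n = 467200/65500 = 7.13282, so n = ln 7.13282 / ln 1.1134 = 18.2902 years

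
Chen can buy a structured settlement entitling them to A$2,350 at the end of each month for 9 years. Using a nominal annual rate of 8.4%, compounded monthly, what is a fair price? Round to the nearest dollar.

Periodic rate i = 0.084/12 = 0.007; n = 9 × 12 = 108 periods.
PV = 2350 × [1 − (1+0.007)^(−108)] / 0.007 = 2350 × 75.602985 = 177,667.0143

A$177,667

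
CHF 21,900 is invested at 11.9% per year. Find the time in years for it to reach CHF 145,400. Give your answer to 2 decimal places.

n = ln(145400/21900) / ln(1+0.119) = ln(6.63927) / 0.112435 = 16.8363 years

16.84 years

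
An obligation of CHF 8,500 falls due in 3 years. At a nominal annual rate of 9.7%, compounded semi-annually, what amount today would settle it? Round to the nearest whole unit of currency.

CHF 6,397

With 2 periods per year: i = 0.0485, n = 6.
PV = FV·(1+i)^(−n) = 8,500 × 0.752644 = 6,397.4709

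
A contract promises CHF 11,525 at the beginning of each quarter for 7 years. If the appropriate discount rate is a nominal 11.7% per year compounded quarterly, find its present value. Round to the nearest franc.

i = 0.117/4 = 0.02925 per quarter; n = 7·4 = 28.
PV = PMT · [1 − (1+i)^(−n)] / i × (1+i) = 11525 · 19.491257 = 224,636.7399
(annuity-due: payments at period start, so ×(1+i).)

CHF 224,637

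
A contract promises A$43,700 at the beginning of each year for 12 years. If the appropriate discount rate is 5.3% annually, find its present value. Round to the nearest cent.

A$401,038.36

Annuity factor a(12|0.053) × (1+i) = 9.177079; PV = 43700 × 9.177079 = 401,038.3600
(Beginning-of-period payments → annuity-due factor ×(1+i).)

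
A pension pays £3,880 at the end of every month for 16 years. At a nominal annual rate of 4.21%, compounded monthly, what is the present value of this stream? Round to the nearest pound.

£541,389

Periodic rate i = 0.0421/12 = 0.00350833; n = 16 × 12 = 192 periods.
PV = PMT · [1 − (1+i)^(−n)] / i = 3880 · 139.533163 = 541,388.6723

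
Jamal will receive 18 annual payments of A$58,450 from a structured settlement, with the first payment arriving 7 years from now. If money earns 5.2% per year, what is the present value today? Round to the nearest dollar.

A$496,284

Value one period before first payment (t=6): 58450 × [1 − (1+0.052)^(−18)] / 0.052 = 58450 × 11.509062 = 672,704.6652
PV₀ = 672,704.6652 / (1+0.052)^6 = 672,704.6652 / 1.355484 = 496,283.6877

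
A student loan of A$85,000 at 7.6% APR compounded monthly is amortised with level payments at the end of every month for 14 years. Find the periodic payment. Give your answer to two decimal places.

Periodic rate i = 0.076/12 = 0.00633333; n = 14 × 12 = 168 periods.
PMT = 85000 / ( [1 − (1+0.00633333)^(−168)] / 0.00633333 ) = 85000 / 103.226451 = 823.4324

A$823.43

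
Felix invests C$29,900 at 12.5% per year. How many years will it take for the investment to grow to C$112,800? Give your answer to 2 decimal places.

11.27 years

(1+i)^n = 112800/29900 = 3.77258, so n = ln 3.77258 / ln 1.125 = 11.2729 years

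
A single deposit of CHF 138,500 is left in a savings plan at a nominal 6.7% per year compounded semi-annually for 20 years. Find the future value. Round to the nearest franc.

i = 0.067/2 = 0.0335 per half-year; n = 20·2 = 40.
FV = 138,500 × (1 + 0.0335)^40 = 517,450.7395

CHF 517,451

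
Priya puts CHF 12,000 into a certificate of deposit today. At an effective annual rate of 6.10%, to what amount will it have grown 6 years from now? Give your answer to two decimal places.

12,000 × (1+0.061)^6 = 12,000 × 1.426567 = 17,118.8091

CHF 17,118.81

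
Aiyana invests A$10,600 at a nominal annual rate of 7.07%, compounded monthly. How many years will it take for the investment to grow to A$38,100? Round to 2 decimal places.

18.15 years

Periodic rate i = 0.0707/12 = 0.00589167.
n = ln(38100/10600) / ln(1+0.00589167) = ln(3.59434) / 0.005874 = 217.7865 months
= 217.7865/12 years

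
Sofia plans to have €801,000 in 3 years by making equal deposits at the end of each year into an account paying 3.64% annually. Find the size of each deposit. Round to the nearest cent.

FV-annuity factor = 3.110525; PMT = 801000 / 3.110525 = 257,512.8026

€257,512.80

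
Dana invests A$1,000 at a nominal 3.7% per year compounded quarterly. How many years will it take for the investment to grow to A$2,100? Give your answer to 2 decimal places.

20.14 years

Periodic rate i = 0.037/4 = 0.00925.
(1+i)^n = 2100/1000 = 2.10000, so n = ln 2.10000 / ln 1.00925 = 80.5798 quarters
= 80.5798/4 years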